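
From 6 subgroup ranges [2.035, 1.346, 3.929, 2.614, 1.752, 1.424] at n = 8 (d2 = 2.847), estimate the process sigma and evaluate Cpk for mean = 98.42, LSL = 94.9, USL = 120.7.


R_bar = (2.035 + 1.346 + 3.929 + 2.614 + 1.752 + 1.424) / 6 = 2.1833333
sigma = R_bar / d2 = 2.1833333 / 2.847 = 0.76688911
Cp = (USL - LSL)/(6*sigma) = (120.7 - 94.9)/(6*0.76688911) = 5.6071
Cpu = (120.7 - 98.42)/(3*0.76688911) = 9.6841
Cpl = (98.42 - 94.9)/(3*0.76688911) = 1.5300
Cpk = min(Cpu, Cpl) = 1.5300

1.5300


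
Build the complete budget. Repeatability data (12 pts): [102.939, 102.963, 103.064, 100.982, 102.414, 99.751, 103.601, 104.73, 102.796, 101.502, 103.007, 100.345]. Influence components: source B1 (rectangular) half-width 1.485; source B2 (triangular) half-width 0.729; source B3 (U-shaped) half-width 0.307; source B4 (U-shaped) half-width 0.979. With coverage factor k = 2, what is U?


mean = (102.939 + 102.963 + 103.064 + 100.982 + 102.414 + 99.751 + 103.601 + 104.73 + 102.796 + 101.502 + 103.007 + 100.345) / 12 = 102.3411667
s = sqrt(sum((x - mean)^2)/(n-1)) = 1.4289528
u_A = s / sqrt(n) = 1.4289528 / sqrt(12) = 0.41250314
u_B1 = 1.485 / sqrt(3) = 0.85736515
u_B2 = 0.729 / sqrt(6) = 0.297613
u_B3 = 0.307 / sqrt(2) = 0.21708178
u_B4 = 0.979 / sqrt(2) = 0.69225754
uc = sqrt(0.41250314^2 + 0.85736515^2 + 0.297613^2 + 0.21708178^2 + 0.69225754^2) = 1.2329446
U = k * uc = 2 * 1.2329446
U = 2.4659

2.4659


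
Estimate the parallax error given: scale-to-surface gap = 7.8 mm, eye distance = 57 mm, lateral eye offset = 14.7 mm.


error = h * offset / d
= 7.8 * 14.7 / 57
= 2.0116

2.0116


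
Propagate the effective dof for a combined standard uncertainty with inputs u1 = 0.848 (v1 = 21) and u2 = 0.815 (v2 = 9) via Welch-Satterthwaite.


uc = sqrt(u1^2 + u2^2) = sqrt(0.848^2 + 0.815^2) = 1.1761501
v_eff = uc^4 / (u1^4/v1 + u2^4/v2)
= 1.1761501^4 / (0.848^4/21 + 0.815^4/9)
= 1.9135993 / 0.073645963
v_eff = 25.9838

25.9838


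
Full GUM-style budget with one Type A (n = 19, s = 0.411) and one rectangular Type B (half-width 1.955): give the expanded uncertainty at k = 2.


u_A = s / sqrt(n) = 0.411 / sqrt(19) = 0.094289867
u_B = half_width / sqrt(3) = 1.955 / sqrt(3) = 1.1287198
uc = sqrt(u_A^2 + u_B^2) = sqrt(0.094289867^2 + 1.1287198^2) = 1.1326513
U = k * uc = 2 * 1.1326513
U = 2.2653

2.2653


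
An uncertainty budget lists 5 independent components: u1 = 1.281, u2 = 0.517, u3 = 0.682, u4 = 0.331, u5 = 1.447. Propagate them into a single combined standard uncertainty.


uc = sqrt(1.281^2 + 0.517^2 + 0.682^2 + 0.331^2 + 1.447^2)
uc = sqrt(4.576744)
uc = 2.1393

2.1393


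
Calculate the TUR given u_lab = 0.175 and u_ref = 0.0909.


TUR = u_lab / u_ref
= 0.175 / 0.0909
= 1.9252

1.9252


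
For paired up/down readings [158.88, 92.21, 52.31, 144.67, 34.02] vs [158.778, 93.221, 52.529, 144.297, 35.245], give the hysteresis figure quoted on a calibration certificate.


|158.88 - 158.778| = 0.1020
|92.21 - 93.221| = 1.0110
|52.31 - 52.529| = 0.2190
|144.67 - 144.297| = 0.3730
|34.02 - 35.245| = 1.2250
hysteresis = max(diffs) = 1.2250

1.2250


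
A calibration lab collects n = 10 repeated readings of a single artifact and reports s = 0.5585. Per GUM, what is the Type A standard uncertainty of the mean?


u_A = s / sqrt(n)
u_A = 0.5585 / sqrt(10)
u_A = 0.5585 / 3.1622777
u_A = 0.1766

0.1766


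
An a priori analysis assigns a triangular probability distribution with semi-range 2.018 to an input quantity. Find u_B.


u_B = half_width / sqrt(6)
u_B = 2.018 / 2.4494897
u_B = 0.8238

0.8238


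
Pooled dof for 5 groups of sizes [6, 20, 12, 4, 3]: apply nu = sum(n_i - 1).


nu = sum_i (n_i - 1)
nu = ((6 - 1) + (20 - 1) + (12 - 1) + (4 - 1) + (3 - 1))
nu = 5 + 19 + 11 + 3 + 2
nu = 40

40


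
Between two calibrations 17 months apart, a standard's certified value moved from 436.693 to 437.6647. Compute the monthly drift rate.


rate = (v2 - v1) / months
= (437.6647 - 436.693) / 17
= 0.9717 / 17
= 0.0572

0.0572


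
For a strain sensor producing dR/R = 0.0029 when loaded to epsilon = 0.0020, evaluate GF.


GF = (dR/R) / epsilon
= 0.0029 / 0.0020
= 1.4500

1.4500


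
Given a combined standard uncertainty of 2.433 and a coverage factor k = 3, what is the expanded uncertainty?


U = k * uc
U = 3 * 2.433
U = 7.2990

7.2990


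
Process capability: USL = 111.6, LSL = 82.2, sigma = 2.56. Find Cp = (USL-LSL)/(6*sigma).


Cp = (USL - LSL) / (6 * sigma)
= (111.6 - 82.2) / (6 * 2.56)
= 29.4000 / 15.3600
= 1.9141

1.9141


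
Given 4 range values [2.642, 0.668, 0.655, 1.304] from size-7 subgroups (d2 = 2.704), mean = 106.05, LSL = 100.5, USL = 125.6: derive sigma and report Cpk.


R_bar = (2.642 + 0.668 + 0.655 + 1.304) / 4 = 1.31725
sigma = R_bar / d2 = 1.31725 / 2.704 = 0.48714867
Cp = (USL - LSL)/(6*sigma) = (125.6 - 100.5)/(6*0.48714867) = 8.5874
Cpu = (125.6 - 106.05)/(3*0.48714867) = 13.3772
Cpl = (106.05 - 100.5)/(3*0.48714867) = 3.7976
Cpk = min(Cpu, Cpl) = 3.7976

3.7976


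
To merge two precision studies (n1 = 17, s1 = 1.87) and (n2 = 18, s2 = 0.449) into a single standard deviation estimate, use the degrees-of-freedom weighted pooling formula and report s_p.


s_p = sqrt(((n1-1)*s1^2 + (n2-1)*s2^2) / (n1+n2-2))
numerator = (17-1)*1.87^2 + (18-1)*0.449^2 = 55.9504 + 3.427217 = 59.377617
denominator = 17 + 18 - 2 = 33
s_p^2 = 59.377617 / 33 = 1.7993217
s_p = sqrt(1.7993217) = 1.3414

1.3414


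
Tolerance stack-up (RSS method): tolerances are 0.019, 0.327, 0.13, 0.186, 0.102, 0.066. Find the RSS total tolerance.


RSS = sqrt(0.019^2 + 0.327^2 + 0.13^2 + 0.186^2 + 0.102^2 + 0.066^2)
= sqrt(0.173546)
= 0.4166

0.4166


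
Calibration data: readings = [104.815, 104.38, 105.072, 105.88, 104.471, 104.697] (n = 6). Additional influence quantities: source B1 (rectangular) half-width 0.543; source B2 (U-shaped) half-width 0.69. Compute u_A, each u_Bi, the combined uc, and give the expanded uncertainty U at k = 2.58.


mean = (104.815 + 104.38 + 105.072 + 105.88 + 104.471 + 104.697) / 6 = 104.8858333
s = sqrt(sum((x - mean)^2)/(n-1)) = 0.54619682
u_A = s / sqrt(n) = 0.54619682 / sqrt(6) = 0.22298392
u_B1 = 0.543 / sqrt(3) = 0.3135012
u_B2 = 0.69 / sqrt(2) = 0.48790368
uc = sqrt(0.22298392^2 + 0.3135012^2 + 0.48790368^2) = 0.62133311
U = k * uc = 2.58 * 0.62133311
U = 1.6030

1.6030


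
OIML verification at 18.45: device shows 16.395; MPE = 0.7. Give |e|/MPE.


e = indication - reference = 16.395 - 18.45 = -2.0550
|e| = 2.0550
ratio = |e| / MPE = 2.0550 / 0.7
ratio = 2.9357

2.9357


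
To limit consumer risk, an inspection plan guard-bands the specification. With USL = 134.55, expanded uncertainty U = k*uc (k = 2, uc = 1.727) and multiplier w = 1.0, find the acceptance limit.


U = k * uc = 2 * 1.727 = 3.454
guard band g = w * U = 1.0 * 3.454 = 3.454
AL = USL - g = 134.55 - 3.454
AL = 131.0960

131.0960


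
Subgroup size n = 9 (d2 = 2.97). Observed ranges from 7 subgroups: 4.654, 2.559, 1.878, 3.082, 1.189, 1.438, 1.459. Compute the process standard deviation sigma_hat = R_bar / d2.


R_bar = (4.654 + 2.559 + 1.878 + 3.082 + 1.189 + 1.438 + 1.459) / 7
R_bar = 16.259 / 7 = 2.3227143
sigma_hat = R_bar / d2 = 2.3227143 / 2.97 = 0.7821

0.7821


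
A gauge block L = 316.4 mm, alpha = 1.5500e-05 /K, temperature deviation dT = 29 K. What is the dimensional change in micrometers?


dL = L * alpha * dT
= 316.4 * 1.5500e-05 * 29
= 0.1422218 mm
dL_um = 0.1422218 * 1000 = 142.2218 um

142.2218


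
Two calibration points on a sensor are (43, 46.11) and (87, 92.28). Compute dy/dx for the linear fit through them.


slope = (y2 - y1) / (x2 - x1)
= (92.28 - 46.11) / (87 - 43)
= 46.1700 / 44
= 1.0493

1.0493


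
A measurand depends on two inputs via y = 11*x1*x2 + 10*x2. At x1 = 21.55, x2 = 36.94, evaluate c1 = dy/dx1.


y = 11*x1*x2 + 10*x2
dy/dx1 = 11*x2
Evaluate at x2 = 36.94: c1 = 11 * 36.94
c1 = 406.3400

406.3400


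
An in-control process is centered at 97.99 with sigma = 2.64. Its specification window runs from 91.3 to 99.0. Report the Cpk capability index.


Cpu = (USL - mean) / (3*sigma) = (99.0 - 97.99) / (3*2.64) = 0.1275
Cpl = (mean - LSL) / (3*sigma) = (97.99 - 91.3) / (3*2.64) = 0.8447
Cpk = min(Cpu, Cpl) = 0.1275

0.1275


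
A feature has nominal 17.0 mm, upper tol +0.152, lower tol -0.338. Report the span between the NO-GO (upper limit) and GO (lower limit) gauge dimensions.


GO = nominal - lower_tol (smallest hole = maximum material condition)
GO = 17.0 - 0.338 = 16.662
NO-GO = nominal + upper_tol (largest hole = least material condition)
NO-GO = 17.0 + 0.152 = 17.152
spread = NO-GO - GO = 17.152 - 16.662 = 0.4900

0.4900


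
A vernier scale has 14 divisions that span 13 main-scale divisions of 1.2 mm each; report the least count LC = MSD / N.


LC = MSD / n_div
= 1.2 / 14
= 0.0857

0.0857


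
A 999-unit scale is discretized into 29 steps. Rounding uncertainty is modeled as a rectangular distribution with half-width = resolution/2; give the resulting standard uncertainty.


resolution = range / divisions
resolution = 999 / 29 = 34.448276
u_res = resolution / (2*sqrt(3))
u_res = 34.448276 / 3.4641016
u_res = 9.9444

9.9444


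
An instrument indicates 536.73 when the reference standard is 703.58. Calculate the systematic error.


Systematic error = measured - true
= 536.73 - 703.58
= -166.8500

-166.8500


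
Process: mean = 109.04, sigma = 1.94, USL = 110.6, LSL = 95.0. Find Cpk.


Cpu = (USL - mean) / (3*sigma) = (110.6 - 109.04) / (3*1.94) = 0.2680
Cpl = (mean - LSL) / (3*sigma) = (109.04 - 95.0) / (3*1.94) = 2.4124
Cpk = min(Cpu, Cpl) = 0.2680

0.2680


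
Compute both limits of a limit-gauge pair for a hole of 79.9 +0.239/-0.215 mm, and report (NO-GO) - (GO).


GO = nominal - lower_tol (smallest hole = maximum material condition)
GO = 79.9 - 0.215 = 79.685
NO-GO = nominal + upper_tol (largest hole = least material condition)
NO-GO = 79.9 + 0.239 = 80.139
spread = NO-GO - GO = 80.139 - 79.685 = 0.4540

0.4540


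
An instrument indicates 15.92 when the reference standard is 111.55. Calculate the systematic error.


Systematic error = measured - true
= 15.92 - 111.55
= -95.6300

-95.6300


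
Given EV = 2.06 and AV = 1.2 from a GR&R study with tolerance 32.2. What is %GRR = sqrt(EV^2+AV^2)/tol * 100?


GRR = sqrt(EV^2 + AV^2) = sqrt(2.06^2 + 1.2^2) = 2.3840302
%GRR = GRR / tol * 100 = 2.3840302 / 32.2 * 100
%GRR = 7.4038

7.4038


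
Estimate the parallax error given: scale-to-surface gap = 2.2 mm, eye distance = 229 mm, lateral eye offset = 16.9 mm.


error = h * offset / d
= 2.2 * 16.9 / 229
= 0.1624

0.1624


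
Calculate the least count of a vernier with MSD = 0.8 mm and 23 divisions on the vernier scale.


LC = MSD / n_div
= 0.8 / 23
= 0.0348

0.0348


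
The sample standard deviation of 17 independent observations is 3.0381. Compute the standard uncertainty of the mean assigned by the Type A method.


u_A = s / sqrt(n)
u_A = 3.0381 / sqrt(17)
u_A = 3.0381 / 4.1231056
u_A = 0.7368

0.7368


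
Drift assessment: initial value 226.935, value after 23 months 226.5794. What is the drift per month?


rate = (v2 - v1) / months
= (226.5794 - 226.935) / 23
= -0.3556 / 23
= -0.0155

-0.0155


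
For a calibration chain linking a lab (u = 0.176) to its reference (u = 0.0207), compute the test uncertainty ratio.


TUR = u_lab / u_ref
= 0.176 / 0.0207
= 8.5024

8.5024


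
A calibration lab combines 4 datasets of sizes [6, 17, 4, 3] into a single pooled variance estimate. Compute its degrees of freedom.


nu = sum_i (n_i - 1)
nu = ((6 - 1) + (17 - 1) + (4 - 1) + (3 - 1))
nu = 5 + 16 + 3 + 2
nu = 26

26


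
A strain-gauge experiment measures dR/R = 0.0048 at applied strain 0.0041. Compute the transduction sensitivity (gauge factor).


GF = (dR/R) / epsilon
= 0.0048 / 0.0041
= 1.1707

1.1707


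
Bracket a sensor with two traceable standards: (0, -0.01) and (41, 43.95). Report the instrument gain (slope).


slope = (y2 - y1) / (x2 - x1)
= (43.95 - -0.01) / (41 - 0)
= 43.9600 / 41
= 1.0722

1.0722


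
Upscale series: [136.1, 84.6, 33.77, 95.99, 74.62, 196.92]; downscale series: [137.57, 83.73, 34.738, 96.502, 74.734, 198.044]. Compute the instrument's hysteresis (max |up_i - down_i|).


|136.1 - 137.57| = 1.4700
|84.6 - 83.73| = 0.8700
|33.77 - 34.738| = 0.9680
|95.99 - 96.502| = 0.5120
|74.62 - 74.734| = 0.1140
|196.92 - 198.044| = 1.1240
hysteresis = max(diffs) = 1.4700

1.4700


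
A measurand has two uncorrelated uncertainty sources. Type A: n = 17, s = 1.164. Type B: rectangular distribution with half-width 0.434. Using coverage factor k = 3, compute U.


u_A = s / sqrt(n) = 1.164 / sqrt(17) = 0.28231147
u_B = half_width / sqrt(3) = 0.434 / sqrt(3) = 0.25057002
uc = sqrt(u_A^2 + u_B^2) = sqrt(0.28231147^2 + 0.25057002^2) = 0.37747199
U = k * uc = 3 * 0.37747199
U = 1.1324

1.1324


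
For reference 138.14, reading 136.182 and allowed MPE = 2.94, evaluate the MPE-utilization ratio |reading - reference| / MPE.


e = indication - reference = 136.182 - 138.14 = -1.9580
|e| = 1.9580
ratio = |e| / MPE = 1.9580 / 2.94
ratio = 0.6660

0.6660


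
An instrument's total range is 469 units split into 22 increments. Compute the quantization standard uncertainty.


resolution = range / divisions
resolution = 469 / 22 = 21.318182
u_res = resolution / (2*sqrt(3))
u_res = 21.318182 / 3.4641016
u_res = 6.1540

6.1540


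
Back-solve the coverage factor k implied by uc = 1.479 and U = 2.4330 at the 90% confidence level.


k = U / uc
k = 2.4330 / 1.479
k = 1.645

1.645


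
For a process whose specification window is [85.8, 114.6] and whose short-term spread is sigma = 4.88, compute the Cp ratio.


Cp = (USL - LSL) / (6 * sigma)
= (114.6 - 85.8) / (6 * 4.88)
= 28.8000 / 29.2800
= 0.9836

0.9836


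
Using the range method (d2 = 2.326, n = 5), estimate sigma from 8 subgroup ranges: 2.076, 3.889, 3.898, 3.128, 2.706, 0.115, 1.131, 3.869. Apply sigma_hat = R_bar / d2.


R_bar = (2.076 + 3.889 + 3.898 + 3.128 + 2.706 + 0.115 + 1.131 + 3.869) / 8
R_bar = 20.812 / 8 = 2.6015
sigma_hat = R_bar / d2 = 2.6015 / 2.326 = 1.1184

1.1184


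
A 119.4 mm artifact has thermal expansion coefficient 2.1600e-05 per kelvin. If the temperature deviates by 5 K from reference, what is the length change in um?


dL = L * alpha * dT
= 119.4 * 2.1600e-05 * 5
= 0.0128952 mm
dL_um = 0.0128952 * 1000 = 12.8952 um

12.8952


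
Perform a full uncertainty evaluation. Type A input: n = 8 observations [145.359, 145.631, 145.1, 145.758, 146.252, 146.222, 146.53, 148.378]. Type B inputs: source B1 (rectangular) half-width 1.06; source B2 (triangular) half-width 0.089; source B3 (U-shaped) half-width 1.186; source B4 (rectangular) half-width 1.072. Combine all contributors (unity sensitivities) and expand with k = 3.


mean = (145.359 + 145.631 + 145.1 + 145.758 + 146.252 + 146.222 + 146.53 + 148.378) / 8 = 146.15375
s = sqrt(sum((x - mean)^2)/(n-1)) = 1.0194582
u_A = s / sqrt(n) = 1.0194582 / sqrt(8) = 0.3604329
u_B1 = 1.06 / sqrt(3) = 0.61199129
u_B2 = 0.089 / sqrt(6) = 0.036334098
u_B3 = 1.186 / sqrt(2) = 0.83862864
u_B4 = 1.072 / sqrt(3) = 0.61891949
uc = sqrt(0.3604329^2 + 0.61199129^2 + 0.036334098^2 + 0.83862864^2 + 0.61891949^2) = 1.2617942
U = k * uc = 3 * 1.2617942
U = 3.7854

3.7854


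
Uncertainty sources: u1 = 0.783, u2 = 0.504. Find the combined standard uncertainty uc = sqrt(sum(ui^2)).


uc = sqrt(0.783^2 + 0.504^2)
uc = sqrt(0.867105)
uc = 0.9312

0.9312


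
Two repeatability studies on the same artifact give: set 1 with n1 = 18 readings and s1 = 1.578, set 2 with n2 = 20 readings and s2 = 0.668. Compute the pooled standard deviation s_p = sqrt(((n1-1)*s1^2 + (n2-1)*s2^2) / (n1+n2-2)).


s_p = sqrt(((n1-1)*s1^2 + (n2-1)*s2^2) / (n1+n2-2))
numerator = (18-1)*1.578^2 + (20-1)*0.668^2 = 42.331428 + 8.478256 = 50.809684
denominator = 18 + 20 - 2 = 36
s_p^2 = 50.809684 / 36 = 1.4113801
s_p = sqrt(1.4113801) = 1.1880

1.1880


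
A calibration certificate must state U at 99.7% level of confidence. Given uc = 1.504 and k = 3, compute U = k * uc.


U = k * uc
U = 3 * 1.504
U = 4.5120

4.5120


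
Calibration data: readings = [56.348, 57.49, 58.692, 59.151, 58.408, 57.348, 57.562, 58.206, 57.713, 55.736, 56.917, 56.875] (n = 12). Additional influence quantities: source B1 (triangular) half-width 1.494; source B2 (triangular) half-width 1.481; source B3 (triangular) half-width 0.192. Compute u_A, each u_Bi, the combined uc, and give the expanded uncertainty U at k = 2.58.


mean = (56.348 + 57.49 + 58.692 + 59.151 + 58.408 + 57.348 + 57.562 + 58.206 + 57.713 + 55.736 + 56.917 + 56.875) / 12 = 57.53716667
s = sqrt(sum((x - mean)^2)/(n-1)) = 0.98602598
u_A = s / sqrt(n) = 0.98602598 / sqrt(12) = 0.28464118
u_B1 = 1.494 / sqrt(6) = 0.60992295
u_B2 = 1.481 / sqrt(6) = 0.60461572
u_B3 = 0.192 / sqrt(6) = 0.078383672
uc = sqrt(0.28464118^2 + 0.60992295^2 + 0.60461572^2 + 0.078383672^2) = 0.90814689
U = k * uc = 2.58 * 0.90814689
U = 2.3430

2.3430


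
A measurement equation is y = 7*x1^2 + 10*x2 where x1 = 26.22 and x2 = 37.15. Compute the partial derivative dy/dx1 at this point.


y = 7*x1^2 + 10*x2
dy/dx1 = 2*7*x1
Evaluate at x1 = 26.22: c1 = 14 * 26.22
c1 = 367.0800

367.0800


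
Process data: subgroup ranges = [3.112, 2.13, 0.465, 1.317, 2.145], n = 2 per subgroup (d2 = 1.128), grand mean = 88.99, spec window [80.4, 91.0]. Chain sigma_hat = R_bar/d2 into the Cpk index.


R_bar = (3.112 + 2.13 + 0.465 + 1.317 + 2.145) / 5 = 1.8338
sigma = R_bar / d2 = 1.8338 / 1.128 = 1.6257092
Cp = (USL - LSL)/(6*sigma) = (91.0 - 80.4)/(6*1.6257092) = 1.0867
Cpu = (91.0 - 88.99)/(3*1.6257092) = 0.4121
Cpl = (88.99 - 80.4)/(3*1.6257092) = 1.7613
Cpk = min(Cpu, Cpl) = 0.4121

0.4121


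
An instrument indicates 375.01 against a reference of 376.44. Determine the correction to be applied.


Correction = standard - reading
= 376.44 - 375.01
= 1.4300

1.4300


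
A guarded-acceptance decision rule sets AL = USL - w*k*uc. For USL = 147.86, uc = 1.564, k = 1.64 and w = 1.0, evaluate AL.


U = k * uc = 1.64 * 1.564 = 2.56496
guard band g = w * U = 1.0 * 2.56496 = 2.56496
AL = USL - g = 147.86 - 2.56496
AL = 145.2950

145.2950


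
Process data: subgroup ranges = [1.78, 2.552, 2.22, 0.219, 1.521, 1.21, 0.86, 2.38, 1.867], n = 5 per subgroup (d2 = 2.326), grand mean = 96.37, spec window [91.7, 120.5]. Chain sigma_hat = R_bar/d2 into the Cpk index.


R_bar = (1.78 + 2.552 + 2.22 + 0.219 + 1.521 + 1.21 + 0.86 + 2.38 + 1.867) / 9 = 1.6232222
sigma = R_bar / d2 = 1.6232222 / 2.326 = 0.69785993
Cp = (USL - LSL)/(6*sigma) = (120.5 - 91.7)/(6*0.69785993) = 6.8782
Cpu = (120.5 - 96.37)/(3*0.69785993) = 11.5257
Cpl = (96.37 - 91.7)/(3*0.69785993) = 2.2306
Cpk = min(Cpu, Cpl) = 2.2306

2.2306


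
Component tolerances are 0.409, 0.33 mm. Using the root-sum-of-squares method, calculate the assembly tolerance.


RSS = sqrt(0.409^2 + 0.33^2)
= sqrt(0.276181)
= 0.5255

0.5255


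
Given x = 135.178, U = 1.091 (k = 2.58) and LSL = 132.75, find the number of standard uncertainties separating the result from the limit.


u = U / k = 1.091 / 2.58 = 0.42286822
margin = |LSL - x| = |132.75 - 135.178| = 2.428
z = margin / u = 2.428 / 0.42286822
z = 5.7417

5.7417


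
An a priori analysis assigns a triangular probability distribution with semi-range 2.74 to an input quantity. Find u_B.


u_B = half_width / sqrt(6)
u_B = 2.74 / 2.4494897
u_B = 1.1186

1.1186


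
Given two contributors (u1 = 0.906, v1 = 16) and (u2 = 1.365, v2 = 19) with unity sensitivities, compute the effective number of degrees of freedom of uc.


uc = sqrt(u1^2 + u2^2) = sqrt(0.906^2 + 1.365^2) = 1.6383104
v_eff = uc^4 / (u1^4/v1 + u2^4/v2)
= 1.6383104^4 / (0.906^4/16 + 1.365^4/19)
= 7.2041833 / 0.22482691
v_eff = 32.0432

32.0432


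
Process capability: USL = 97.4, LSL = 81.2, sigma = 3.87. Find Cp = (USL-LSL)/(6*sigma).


Cp = (USL - LSL) / (6 * sigma)
= (97.4 - 81.2) / (6 * 3.87)
= 16.2000 / 23.2200
= 0.6977

0.6977


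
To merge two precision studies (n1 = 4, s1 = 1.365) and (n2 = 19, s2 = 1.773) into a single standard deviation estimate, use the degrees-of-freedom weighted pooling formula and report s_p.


s_p = sqrt(((n1-1)*s1^2 + (n2-1)*s2^2) / (n1+n2-2))
numerator = (4-1)*1.365^2 + (19-1)*1.773^2 = 5.589675 + 56.583522 = 62.173197
denominator = 4 + 19 - 2 = 21
s_p^2 = 62.173197 / 21 = 2.9606284
s_p = sqrt(2.9606284) = 1.7206

1.7206


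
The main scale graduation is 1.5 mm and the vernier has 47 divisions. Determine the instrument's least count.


LC = MSD / n_div
= 1.5 / 47
= 0.0319

0.0319


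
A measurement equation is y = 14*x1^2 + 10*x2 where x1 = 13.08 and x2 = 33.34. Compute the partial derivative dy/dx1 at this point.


y = 14*x1^2 + 10*x2
dy/dx1 = 2*14*x1
Evaluate at x1 = 13.08: c1 = 28 * 13.08
c1 = 366.2400

366.2400


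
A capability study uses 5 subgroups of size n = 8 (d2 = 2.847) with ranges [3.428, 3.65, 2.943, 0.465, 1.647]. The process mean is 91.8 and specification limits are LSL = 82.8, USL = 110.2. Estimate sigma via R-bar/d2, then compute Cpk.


R_bar = (3.428 + 3.65 + 2.943 + 0.465 + 1.647) / 5 = 2.4266
sigma = R_bar / d2 = 2.4266 / 2.847 = 0.85233579
Cp = (USL - LSL)/(6*sigma) = (110.2 - 82.8)/(6*0.85233579) = 5.3578
Cpu = (110.2 - 91.8)/(3*0.85233579) = 7.1959
Cpl = (91.8 - 82.8)/(3*0.85233579) = 3.5197
Cpk = min(Cpu, Cpl) = 3.5197

3.5197


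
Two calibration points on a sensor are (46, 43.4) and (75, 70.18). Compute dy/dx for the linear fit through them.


slope = (y2 - y1) / (x2 - x1)
= (70.18 - 43.4) / (75 - 46)
= 26.7800 / 29
= 0.9234

0.9234


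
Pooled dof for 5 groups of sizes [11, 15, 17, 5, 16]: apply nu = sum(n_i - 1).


nu = sum_i (n_i - 1)
nu = ((11 - 1) + (15 - 1) + (17 - 1) + (5 - 1) + (16 - 1))
nu = 10 + 14 + 16 + 4 + 15
nu = 59

59


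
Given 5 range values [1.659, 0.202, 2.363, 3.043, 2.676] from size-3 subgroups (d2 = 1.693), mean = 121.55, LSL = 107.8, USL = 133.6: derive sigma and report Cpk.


R_bar = (1.659 + 0.202 + 2.363 + 3.043 + 2.676) / 5 = 1.9886
sigma = R_bar / d2 = 1.9886 / 1.693 = 1.1746013
Cp = (USL - LSL)/(6*sigma) = (133.6 - 107.8)/(6*1.1746013) = 3.6608
Cpu = (133.6 - 121.55)/(3*1.1746013) = 3.4196
Cpl = (121.55 - 107.8)/(3*1.1746013) = 3.9020
Cpk = min(Cpu, Cpl) = 3.4196

3.4196


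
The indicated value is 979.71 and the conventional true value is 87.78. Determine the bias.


Systematic error = measured - true
= 979.71 - 87.78
= 891.9300

891.9300


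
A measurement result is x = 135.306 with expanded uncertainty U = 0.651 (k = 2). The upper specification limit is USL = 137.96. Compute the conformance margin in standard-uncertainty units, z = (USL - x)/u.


u = U / k = 0.651 / 2 = 0.3255
margin = |USL - x| = |137.96 - 135.306| = 2.654
z = margin / u = 2.654 / 0.3255
z = 8.1536

8.1536


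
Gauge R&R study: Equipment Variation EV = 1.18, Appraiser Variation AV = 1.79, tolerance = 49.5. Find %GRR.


GRR = sqrt(EV^2 + AV^2) = sqrt(1.18^2 + 1.79^2) = 2.143945
%GRR = GRR / tol * 100 = 2.143945 / 49.5 * 100
%GRR = 4.3312

4.3312


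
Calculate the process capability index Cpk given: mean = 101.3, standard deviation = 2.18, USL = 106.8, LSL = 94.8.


Cpu = (USL - mean) / (3*sigma) = (106.8 - 101.3) / (3*2.18) = 0.8410
Cpl = (mean - LSL) / (3*sigma) = (101.3 - 94.8) / (3*2.18) = 0.9939
Cpk = min(Cpu, Cpl) = 0.8410

0.8410


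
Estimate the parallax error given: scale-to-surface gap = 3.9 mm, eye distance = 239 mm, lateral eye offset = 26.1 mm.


error = h * offset / d
= 3.9 * 26.1 / 239
= 0.4259

0.4259


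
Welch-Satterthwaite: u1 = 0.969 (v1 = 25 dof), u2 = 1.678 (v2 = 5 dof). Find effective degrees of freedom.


uc = sqrt(u1^2 + u2^2) = sqrt(0.969^2 + 1.678^2) = 1.9376906
v_eff = uc^4 / (u1^4/v1 + u2^4/v2)
= 1.9376906^4 / (0.969^4/25 + 1.678^4/5)
= 14.097358 / 1.6208812
v_eff = 8.6973

8.6973


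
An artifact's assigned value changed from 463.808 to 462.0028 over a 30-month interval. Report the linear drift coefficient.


rate = (v2 - v1) / months
= (462.0028 - 463.808) / 30
= -1.8052 / 30
= -0.0602

-0.0602


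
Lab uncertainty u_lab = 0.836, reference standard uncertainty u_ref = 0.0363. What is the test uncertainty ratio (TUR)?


TUR = u_lab / u_ref
= 0.836 / 0.0363
= 23.0303

23.0303


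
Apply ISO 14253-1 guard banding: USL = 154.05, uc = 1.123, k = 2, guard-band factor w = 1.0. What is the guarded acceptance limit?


U = k * uc = 2 * 1.123 = 2.246
guard band g = w * U = 1.0 * 2.246 = 2.246
AL = USL - g = 154.05 - 2.246
AL = 151.8040

151.8040


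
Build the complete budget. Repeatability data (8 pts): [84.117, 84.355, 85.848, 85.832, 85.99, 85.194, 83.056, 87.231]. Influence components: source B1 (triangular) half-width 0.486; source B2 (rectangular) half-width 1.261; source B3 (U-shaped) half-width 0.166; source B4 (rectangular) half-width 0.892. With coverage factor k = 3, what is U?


mean = (84.117 + 84.355 + 85.848 + 85.832 + 85.99 + 85.194 + 83.056 + 87.231) / 8 = 85.202875
s = sqrt(sum((x - mean)^2)/(n-1)) = 1.3121416
u_A = s / sqrt(n) = 1.3121416 / sqrt(8) = 0.46391211
u_B1 = 0.486 / sqrt(6) = 0.19840867
u_B2 = 1.261 / sqrt(3) = 0.72803869
u_B3 = 0.166 / sqrt(2) = 0.11737973
u_B4 = 0.892 / sqrt(3) = 0.51499644
uc = sqrt(0.46391211^2 + 0.19840867^2 + 0.72803869^2 + 0.11737973^2 + 0.51499644^2) = 1.0313196
U = k * uc = 3 * 1.0313196
U = 3.0940

3.0940


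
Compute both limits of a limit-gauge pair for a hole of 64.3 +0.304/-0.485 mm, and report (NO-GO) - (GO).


GO = nominal - lower_tol (smallest hole = maximum material condition)
GO = 64.3 - 0.485 = 63.815
NO-GO = nominal + upper_tol (largest hole = least material condition)
NO-GO = 64.3 + 0.304 = 64.604
spread = NO-GO - GO = 64.604 - 63.815 = 0.7890

0.7890


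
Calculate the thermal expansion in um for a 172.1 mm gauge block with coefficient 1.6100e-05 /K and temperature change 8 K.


dL = L * alpha * dT
= 172.1 * 1.6100e-05 * 8
= 0.0221665 mm
dL_um = 0.0221665 * 1000 = 22.1665 um

22.1665


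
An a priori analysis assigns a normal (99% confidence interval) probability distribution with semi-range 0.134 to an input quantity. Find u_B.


u_B = half_width / 2.576
u_B = 0.134 / 2.576
u_B = 0.0520

0.0520


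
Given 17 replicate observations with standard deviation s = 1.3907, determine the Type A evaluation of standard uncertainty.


u_A = s / sqrt(n)
u_A = 1.3907 / sqrt(17)
u_A = 1.3907 / 4.1231056
u_A = 0.3373

0.3373


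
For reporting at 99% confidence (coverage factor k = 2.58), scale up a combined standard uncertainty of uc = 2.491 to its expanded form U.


U = k * uc
U = 2.58 * 2.491
U = 6.4268

6.4268


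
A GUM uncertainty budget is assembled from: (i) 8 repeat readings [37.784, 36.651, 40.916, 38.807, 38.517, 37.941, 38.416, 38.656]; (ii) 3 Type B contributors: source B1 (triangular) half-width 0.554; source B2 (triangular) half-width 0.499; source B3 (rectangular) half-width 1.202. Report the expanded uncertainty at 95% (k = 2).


mean = (37.784 + 36.651 + 40.916 + 38.807 + 38.517 + 37.941 + 38.416 + 38.656) / 8 = 38.461
s = sqrt(sum((x - mean)^2)/(n-1)) = 1.2068114
u_A = s / sqrt(n) = 1.2068114 / sqrt(8) = 0.42667226
u_B1 = 0.554 / sqrt(6) = 0.22616955
u_B2 = 0.499 / sqrt(6) = 0.2037159
u_B3 = 1.202 / sqrt(3) = 0.69397502
uc = sqrt(0.42667226^2 + 0.22616955^2 + 0.2037159^2 + 0.69397502^2) = 0.86965705
U = k * uc = 2 * 0.86965705
U = 1.7393

1.7393


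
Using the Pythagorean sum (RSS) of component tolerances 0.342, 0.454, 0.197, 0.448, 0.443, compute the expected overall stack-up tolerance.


RSS = sqrt(0.342^2 + 0.454^2 + 0.197^2 + 0.448^2 + 0.443^2)
= sqrt(0.758842)
= 0.8711

0.8711


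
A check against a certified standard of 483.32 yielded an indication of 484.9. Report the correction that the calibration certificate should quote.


Correction = standard - reading
= 483.32 - 484.9
= -1.5800

-1.5800


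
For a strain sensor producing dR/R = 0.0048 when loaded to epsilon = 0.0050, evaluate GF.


GF = (dR/R) / epsilon
= 0.0048 / 0.0050
= 0.9600

0.9600


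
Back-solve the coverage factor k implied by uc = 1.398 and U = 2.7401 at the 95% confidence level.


k = U / uc
k = 2.7401 / 1.398
k = 1.96

1.96


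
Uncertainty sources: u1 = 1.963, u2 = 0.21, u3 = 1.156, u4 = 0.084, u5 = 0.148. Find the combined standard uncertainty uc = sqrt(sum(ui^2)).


uc = sqrt(1.963^2 + 0.21^2 + 1.156^2 + 0.084^2 + 0.148^2)
uc = sqrt(5.262765)
uc = 2.2941

2.2941


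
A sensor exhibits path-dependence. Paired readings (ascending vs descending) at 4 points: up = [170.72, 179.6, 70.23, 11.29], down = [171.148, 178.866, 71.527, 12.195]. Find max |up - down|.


|170.72 - 171.148| = 0.4280
|179.6 - 178.866| = 0.7340
|70.23 - 71.527| = 1.2970
|11.29 - 12.195| = 0.9050
hysteresis = max(diffs) = 1.2970

1.2970


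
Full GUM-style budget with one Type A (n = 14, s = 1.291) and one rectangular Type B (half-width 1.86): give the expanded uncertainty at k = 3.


u_A = s / sqrt(n) = 1.291 / sqrt(14) = 0.34503426
u_B = half_width / sqrt(3) = 1.86 / sqrt(3) = 1.0738715
uc = sqrt(u_A^2 + u_B^2) = sqrt(0.34503426^2 + 1.0738715^2) = 1.12794
U = k * uc = 3 * 1.12794
U = 3.3838

3.3838


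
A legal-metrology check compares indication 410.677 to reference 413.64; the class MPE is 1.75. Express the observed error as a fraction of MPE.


e = indication - reference = 410.677 - 413.64 = -2.9630
|e| = 2.9630
ratio = |e| / MPE = 2.9630 / 1.75
ratio = 1.6931

1.6931


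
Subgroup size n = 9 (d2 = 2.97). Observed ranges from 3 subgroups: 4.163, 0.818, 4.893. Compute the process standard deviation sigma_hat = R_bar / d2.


R_bar = (4.163 + 0.818 + 4.893) / 3
R_bar = 9.874 / 3 = 3.2913333
sigma_hat = R_bar / d2 = 3.2913333 / 2.97 = 1.1082

1.1082


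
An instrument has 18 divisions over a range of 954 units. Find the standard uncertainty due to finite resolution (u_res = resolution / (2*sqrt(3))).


resolution = range / divisions
resolution = 954 / 18 = 53
u_res = resolution / (2*sqrt(3))
u_res = 53 / 3.4641016
u_res = 15.2998

15.2998


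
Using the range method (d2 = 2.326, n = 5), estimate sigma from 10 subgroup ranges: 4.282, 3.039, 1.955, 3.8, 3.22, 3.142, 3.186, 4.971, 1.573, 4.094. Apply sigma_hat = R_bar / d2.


R_bar = (4.282 + 3.039 + 1.955 + 3.8 + 3.22 + 3.142 + 3.186 + 4.971 + 1.573 + 4.094) / 10
R_bar = 33.262 / 10 = 3.3262
sigma_hat = R_bar / d2 = 3.3262 / 2.326 = 1.4300

1.4300


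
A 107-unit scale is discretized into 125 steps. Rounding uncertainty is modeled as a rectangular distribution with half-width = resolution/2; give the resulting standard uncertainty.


resolution = range / divisions
resolution = 107 / 125 = 0.856
u_res = resolution / (2*sqrt(3))
u_res = 0.856 / 3.4641016
u_res = 0.2471

0.2471


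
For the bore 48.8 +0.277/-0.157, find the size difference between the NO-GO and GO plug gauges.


GO = nominal - lower_tol (smallest hole = maximum material condition)
GO = 48.8 - 0.157 = 48.643
NO-GO = nominal + upper_tol (largest hole = least material condition)
NO-GO = 48.8 + 0.277 = 49.077
spread = NO-GO - GO = 49.077 - 48.643 = 0.4340

0.4340


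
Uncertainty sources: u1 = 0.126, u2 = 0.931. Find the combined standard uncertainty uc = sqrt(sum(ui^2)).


uc = sqrt(0.126^2 + 0.931^2)
uc = sqrt(0.882637)
uc = 0.9395

0.9395


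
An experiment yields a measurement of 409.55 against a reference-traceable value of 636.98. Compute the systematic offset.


Systematic error = measured - true
= 409.55 - 636.98
= -227.4300

-227.4300


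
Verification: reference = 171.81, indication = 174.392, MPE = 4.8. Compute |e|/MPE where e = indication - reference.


e = indication - reference = 174.392 - 171.81 = 2.5820
|e| = 2.5820
ratio = |e| / MPE = 2.5820 / 4.8
ratio = 0.5379

0.5379


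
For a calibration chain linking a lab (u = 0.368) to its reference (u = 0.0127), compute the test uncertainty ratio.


TUR = u_lab / u_ref
= 0.368 / 0.0127
= 28.9764

28.9764


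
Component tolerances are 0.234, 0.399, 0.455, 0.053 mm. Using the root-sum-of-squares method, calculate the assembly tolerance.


RSS = sqrt(0.234^2 + 0.399^2 + 0.455^2 + 0.053^2)
= sqrt(0.423791)
= 0.6510

0.6510


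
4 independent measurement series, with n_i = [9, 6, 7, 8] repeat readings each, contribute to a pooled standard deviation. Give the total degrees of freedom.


nu = sum_i (n_i - 1)
nu = ((9 - 1) + (6 - 1) + (7 - 1) + (8 - 1))
nu = 8 + 5 + 6 + 7
nu = 26

26


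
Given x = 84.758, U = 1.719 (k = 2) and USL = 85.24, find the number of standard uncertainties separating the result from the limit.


u = U / k = 1.719 / 2 = 0.8595
margin = |USL - x| = |85.24 - 84.758| = 0.482
z = margin / u = 0.482 / 0.8595
z = 0.5608

0.5608


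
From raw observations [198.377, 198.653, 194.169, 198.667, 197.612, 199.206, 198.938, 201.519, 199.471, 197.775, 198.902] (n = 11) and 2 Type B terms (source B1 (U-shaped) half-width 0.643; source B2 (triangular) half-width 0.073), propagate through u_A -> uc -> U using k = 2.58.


mean = (198.377 + 198.653 + 194.169 + 198.667 + 197.612 + 199.206 + 198.938 + 201.519 + 199.471 + 197.775 + 198.902) / 11 = 198.4808182
s = sqrt(sum((x - mean)^2)/(n-1)) = 1.7619079
u_A = s / sqrt(n) = 1.7619079 / sqrt(11) = 0.53123522
u_B1 = 0.643 / sqrt(2) = 0.45466966
u_B2 = 0.073 / sqrt(6) = 0.029802125
uc = sqrt(0.53123522^2 + 0.45466966^2 + 0.029802125^2) = 0.69987394
U = k * uc = 2.58 * 0.69987394
U = 1.8057

1.8057


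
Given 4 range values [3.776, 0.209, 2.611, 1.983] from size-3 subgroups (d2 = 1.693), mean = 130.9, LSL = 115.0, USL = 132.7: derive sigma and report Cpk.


R_bar = (3.776 + 0.209 + 2.611 + 1.983) / 4 = 2.14475
sigma = R_bar / d2 = 2.14475 / 1.693 = 1.266834
Cp = (USL - LSL)/(6*sigma) = (132.7 - 115.0)/(6*1.266834) = 2.3286
Cpu = (132.7 - 130.9)/(3*1.266834) = 0.4736
Cpl = (130.9 - 115.0)/(3*1.266834) = 4.1837
Cpk = min(Cpu, Cpl) = 0.4736

0.4736


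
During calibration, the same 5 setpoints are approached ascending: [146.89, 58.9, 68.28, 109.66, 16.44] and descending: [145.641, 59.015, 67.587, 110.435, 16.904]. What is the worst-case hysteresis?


|146.89 - 145.641| = 1.2490
|58.9 - 59.015| = 0.1150
|68.28 - 67.587| = 0.6930
|109.66 - 110.435| = 0.7750
|16.44 - 16.904| = 0.4640
hysteresis = max(diffs) = 1.2490

1.2490


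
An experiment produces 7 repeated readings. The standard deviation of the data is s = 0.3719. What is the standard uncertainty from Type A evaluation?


u_A = s / sqrt(n)
u_A = 0.3719 / sqrt(7)
u_A = 0.3719 / 2.6457513
u_A = 0.1406

0.1406


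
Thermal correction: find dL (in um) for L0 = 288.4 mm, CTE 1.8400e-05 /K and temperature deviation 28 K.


dL = L * alpha * dT
= 288.4 * 1.8400e-05 * 28
= 0.1485837 mm
dL_um = 0.1485837 * 1000 = 148.5837 um

148.5837


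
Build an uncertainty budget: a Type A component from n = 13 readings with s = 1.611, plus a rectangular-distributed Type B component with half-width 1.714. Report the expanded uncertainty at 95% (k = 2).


u_A = s / sqrt(n) = 1.611 / sqrt(13) = 0.44681101
u_B = half_width / sqrt(3) = 1.714 / sqrt(3) = 0.98957836
uc = sqrt(u_A^2 + u_B^2) = sqrt(0.44681101^2 + 0.98957836^2) = 1.0857741
U = k * uc = 2 * 1.0857741
U = 2.1715

2.1715


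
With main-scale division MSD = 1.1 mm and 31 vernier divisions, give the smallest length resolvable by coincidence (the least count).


LC = MSD / n_div
= 1.1 / 31
= 0.0355

0.0355


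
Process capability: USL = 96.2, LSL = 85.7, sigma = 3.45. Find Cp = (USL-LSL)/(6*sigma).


Cp = (USL - LSL) / (6 * sigma)
= (96.2 - 85.7) / (6 * 3.45)
= 10.5000 / 20.7000
= 0.5072

0.5072


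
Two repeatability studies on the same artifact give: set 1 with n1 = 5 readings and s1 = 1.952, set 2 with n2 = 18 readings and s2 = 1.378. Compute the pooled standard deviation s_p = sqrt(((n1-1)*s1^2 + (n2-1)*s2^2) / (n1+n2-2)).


s_p = sqrt(((n1-1)*s1^2 + (n2-1)*s2^2) / (n1+n2-2))
numerator = (5-1)*1.952^2 + (18-1)*1.378^2 = 15.241216 + 32.281028 = 47.522244
denominator = 5 + 18 - 2 = 21
s_p^2 = 47.522244 / 21 = 2.262964
s_p = sqrt(2.262964) = 1.5043

1.5043


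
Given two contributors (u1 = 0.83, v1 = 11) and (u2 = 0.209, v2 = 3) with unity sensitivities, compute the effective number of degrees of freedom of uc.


uc = sqrt(u1^2 + u2^2) = sqrt(0.83^2 + 0.209^2) = 0.85590946
v_eff = uc^4 / (u1^4/v1 + u2^4/v2)
= 0.85590946^4 / (0.83^4/11 + 0.209^4/3)
= 0.53667493 / 0.043779938
v_eff = 12.2585

12.2585


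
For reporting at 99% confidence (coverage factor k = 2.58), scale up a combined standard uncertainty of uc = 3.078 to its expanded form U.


U = k * uc
U = 2.58 * 3.078
U = 7.9412

7.9412


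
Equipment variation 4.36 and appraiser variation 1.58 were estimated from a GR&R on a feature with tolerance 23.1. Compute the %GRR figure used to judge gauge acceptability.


GRR = sqrt(EV^2 + AV^2) = sqrt(4.36^2 + 1.58^2) = 4.6374562
%GRR = GRR / tol * 100 = 4.6374562 / 23.1 * 100
%GRR = 20.0756

20.0756


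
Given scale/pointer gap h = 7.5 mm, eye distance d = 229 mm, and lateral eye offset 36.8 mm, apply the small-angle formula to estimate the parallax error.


error = h * offset / d
= 7.5 * 36.8 / 229
= 1.2052

1.2052


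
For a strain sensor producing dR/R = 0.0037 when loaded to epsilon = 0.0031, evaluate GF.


GF = (dR/R) / epsilon
= 0.0037 / 0.0031
= 1.1935

1.1935


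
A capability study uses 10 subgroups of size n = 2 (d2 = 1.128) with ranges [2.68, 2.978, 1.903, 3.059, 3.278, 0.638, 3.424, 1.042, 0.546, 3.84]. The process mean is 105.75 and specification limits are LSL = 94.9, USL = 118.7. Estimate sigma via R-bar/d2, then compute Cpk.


R_bar = (2.68 + 2.978 + 1.903 + 3.059 + 3.278 + 0.638 + 3.424 + 1.042 + 0.546 + 3.84) / 10 = 2.3388
sigma = R_bar / d2 = 2.3388 / 1.128 = 2.0734043
Cp = (USL - LSL)/(6*sigma) = (118.7 - 94.9)/(6*2.0734043) = 1.9131
Cpu = (118.7 - 105.75)/(3*2.0734043) = 2.0819
Cpl = (105.75 - 94.9)/(3*2.0734043) = 1.7443
Cpk = min(Cpu, Cpl) = 1.7443

1.7443


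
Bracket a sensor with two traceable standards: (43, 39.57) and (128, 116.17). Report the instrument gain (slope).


slope = (y2 - y1) / (x2 - x1)
= (116.17 - 39.57) / (128 - 43)
= 76.6000 / 85
= 0.9012

0.9012


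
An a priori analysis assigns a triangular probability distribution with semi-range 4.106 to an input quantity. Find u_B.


u_B = half_width / sqrt(6)
u_B = 4.106 / 2.4494897
u_B = 1.6763

1.6763


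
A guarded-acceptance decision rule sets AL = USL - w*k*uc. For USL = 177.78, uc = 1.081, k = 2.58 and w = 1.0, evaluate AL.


U = k * uc = 2.58 * 1.081 = 2.78898
guard band g = w * U = 1.0 * 2.78898 = 2.78898
AL = USL - g = 177.78 - 2.78898
AL = 174.9910

174.9910


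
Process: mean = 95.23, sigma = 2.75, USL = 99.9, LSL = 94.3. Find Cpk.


Cpu = (USL - mean) / (3*sigma) = (99.9 - 95.23) / (3*2.75) = 0.5661
Cpl = (mean - LSL) / (3*sigma) = (95.23 - 94.3) / (3*2.75) = 0.1127
Cpk = min(Cpu, Cpl) = 0.1127

0.1127


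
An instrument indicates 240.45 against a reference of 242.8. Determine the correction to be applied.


Correction = standard - reading
= 242.8 - 240.45
= 2.3500

2.3500


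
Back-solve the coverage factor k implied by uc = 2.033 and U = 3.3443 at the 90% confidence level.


k = U / uc
k = 3.3443 / 2.033
k = 1.645

1.645


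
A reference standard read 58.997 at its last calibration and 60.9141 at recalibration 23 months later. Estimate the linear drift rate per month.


rate = (v2 - v1) / months
= (60.9141 - 58.997) / 23
= 1.9171 / 23
= 0.0834

0.0834


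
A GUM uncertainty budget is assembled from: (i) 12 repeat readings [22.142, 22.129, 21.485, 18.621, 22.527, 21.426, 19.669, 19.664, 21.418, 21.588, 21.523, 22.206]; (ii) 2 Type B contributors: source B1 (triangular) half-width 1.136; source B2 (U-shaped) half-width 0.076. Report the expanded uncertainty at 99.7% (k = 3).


mean = (22.142 + 22.129 + 21.485 + 18.621 + 22.527 + 21.426 + 19.669 + 19.664 + 21.418 + 21.588 + 21.523 + 22.206) / 12 = 21.19983333
s = sqrt(sum((x - mean)^2)/(n-1)) = 1.2177687
u_A = s / sqrt(n) = 1.2177687 / sqrt(12) = 0.35153954
u_B1 = 1.136 / sqrt(6) = 0.46377006
u_B2 = 0.076 / sqrt(2) = 0.053740115
uc = sqrt(0.35153954^2 + 0.46377006^2 + 0.053740115^2) = 0.58442341
U = k * uc = 3 * 0.58442341
U = 1.7533

1.7533
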